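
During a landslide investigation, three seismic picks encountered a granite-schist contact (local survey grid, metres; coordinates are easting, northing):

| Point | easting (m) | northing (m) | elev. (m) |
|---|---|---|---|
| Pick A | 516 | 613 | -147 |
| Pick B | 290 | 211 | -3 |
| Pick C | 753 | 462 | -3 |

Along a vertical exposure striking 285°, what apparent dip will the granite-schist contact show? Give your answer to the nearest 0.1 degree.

Two edge vectors: Pick A→Pick B = (-226, -402, 144), Pick A→Pick C = (237, -151, 144).
Normal n = (Pick A→Pick B) × (Pick A→Pick C) = (-36144, 66672, 129400).
So ∂z/∂easting = −n_x/n_z = 0.27932 and ∂z/∂northing = −n_y/n_z = −0.51524.
Unit vector along 285° is (sin 285°, cos 285°) = (-0.9659, 0.2588).
Slope in that direction = a·(-0.9659) + b·(0.2588) = −0.40316.
Apparent dip = arctan|0.40316| = 22.0° (true dip is 30.4°, so apparent ≤ true as expected).

22.0°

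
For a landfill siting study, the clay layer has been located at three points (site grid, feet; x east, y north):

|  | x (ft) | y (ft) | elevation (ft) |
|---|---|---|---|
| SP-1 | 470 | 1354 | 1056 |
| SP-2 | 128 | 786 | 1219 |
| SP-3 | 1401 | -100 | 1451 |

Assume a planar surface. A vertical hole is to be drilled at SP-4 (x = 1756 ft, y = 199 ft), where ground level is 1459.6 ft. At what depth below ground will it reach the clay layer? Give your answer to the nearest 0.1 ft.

Let the plane be z = a·x + b·y + c.
SP-2−SP-1: −342a − 568b = 163;  SP-3−SP-1: 931a − 1454b = 395.
Solving gives a = −0.012321, b = −0.279553.
Then c = 1056 − a·470 − b·1354 = 1440.31.
At (1756, 199): z_contact = −21.64 − 55.63 + 1440.31 = 1363.04 ft.
Depth below ground = 1459.6 − 1363.04 = 96.6 ft.

96.6 ft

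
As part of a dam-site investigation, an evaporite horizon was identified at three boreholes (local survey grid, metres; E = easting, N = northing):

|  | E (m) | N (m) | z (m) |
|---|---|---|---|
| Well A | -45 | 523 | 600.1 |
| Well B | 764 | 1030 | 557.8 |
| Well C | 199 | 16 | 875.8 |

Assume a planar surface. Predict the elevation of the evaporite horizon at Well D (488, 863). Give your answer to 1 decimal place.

Two edge vectors: Well A→Well B = (809, 507, -42.3), Well A→Well C = (244, -507, 275.7).
Normal n = (Well A→Well B) × (Well A→Well C) = (118333.8, -233362.5, -533871).
So ∂z/∂E = −n_x/n_z = 0.221652 and ∂z/∂N = −n_y/n_z = −0.437114.
Intercept c from Well A: 600.1 + 9.97 + 228.61 = 838.68.
At (488, 863): z = 108.2 − 377.2 + 838.68 = 569.6 m.

569.6 m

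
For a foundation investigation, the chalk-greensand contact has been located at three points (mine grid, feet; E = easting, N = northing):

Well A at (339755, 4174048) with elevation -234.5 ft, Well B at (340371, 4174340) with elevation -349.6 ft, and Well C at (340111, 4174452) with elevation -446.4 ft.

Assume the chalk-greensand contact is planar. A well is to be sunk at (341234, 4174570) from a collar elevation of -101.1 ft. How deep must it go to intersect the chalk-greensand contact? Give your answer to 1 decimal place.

299.1 ft

Let the plane be z = a·E + b·N + c.
Well B−Well A: 616a + 292b = −115.1;  Well C−Well A: 356a + 404b = −211.9.
Solving gives a = 0.106094733, b = −0.617994369.
Then c = -234.5 − a·339755 − b·4174048 = 2543257.44.
At (341234, 4174570): z_contact = 36203.13 − 2579860.75 + 2543257.44 = -400.18 ft.
Depth below ground = -101.1 − (-400.18) = 299.1 ft.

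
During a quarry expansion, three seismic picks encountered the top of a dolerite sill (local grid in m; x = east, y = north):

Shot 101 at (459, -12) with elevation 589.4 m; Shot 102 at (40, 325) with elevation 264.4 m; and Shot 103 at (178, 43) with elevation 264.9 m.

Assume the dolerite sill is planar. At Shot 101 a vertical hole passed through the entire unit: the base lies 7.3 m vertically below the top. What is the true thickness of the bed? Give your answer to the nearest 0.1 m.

Two edge vectors: Shot 101→Shot 102 = (-419, 337, -325), Shot 101→Shot 103 = (-281, 55, -324.5).
Normal n = (Shot 101→Shot 102) × (Shot 101→Shot 103) = (-91481.5, -44640.5, 71652).
So ∂z/∂x = −n_x/n_z = 1.27675 and ∂z/∂y = −n_y/n_z = 0.62302.
|∇z| = √(a²+b²) = 1.42065, so dip δ = arctan(1.42065) = 54.86°.
True thickness = vertical thickness × cos δ = 7.3 × cos 54.86° = 4.2 m.

4.2 m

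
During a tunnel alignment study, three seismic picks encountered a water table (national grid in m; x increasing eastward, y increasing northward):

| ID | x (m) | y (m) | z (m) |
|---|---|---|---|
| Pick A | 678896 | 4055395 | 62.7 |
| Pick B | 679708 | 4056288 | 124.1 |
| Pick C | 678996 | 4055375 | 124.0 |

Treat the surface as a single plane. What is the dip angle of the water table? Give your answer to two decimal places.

33.92°

Let the plane be z = a·x + b·y + c.
Pick B−Pick A: 812a + 893b = 61.4;  Pick C−Pick A: 100a − 20b = 61.3.
Solving gives a = 0.53031, b = −0.41345.
Gradient magnitude |∇z| = √(a² + b²) = √(0.28123 + 0.17094) = 0.67244.
True dip = arctan(0.67244) = 33.92°, dipping toward NW (azimuth ≈ 308°).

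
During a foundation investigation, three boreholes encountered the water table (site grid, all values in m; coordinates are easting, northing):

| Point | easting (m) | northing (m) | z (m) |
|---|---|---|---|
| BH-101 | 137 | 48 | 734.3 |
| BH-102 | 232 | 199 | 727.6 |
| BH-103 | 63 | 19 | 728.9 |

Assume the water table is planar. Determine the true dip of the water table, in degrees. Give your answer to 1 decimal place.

Two edge vectors: BH-101→BH-102 = (95, 151, -6.7), BH-101→BH-103 = (-74, -29, -5.4).
Normal n = (BH-101→BH-102) × (BH-101→BH-103) = (-1009.7, 1008.8, 8419).
So ∂z/∂easting = −n_x/n_z = 0.11993 and ∂z/∂northing = −n_y/n_z = −0.11982.
Gradient magnitude |∇z| = √(a² + b²) = √(0.01438 + 0.01436) = 0.16953.
True dip = arctan(0.16953) = 9.6°, dipping toward NW (azimuth ≈ 315°).

9.6°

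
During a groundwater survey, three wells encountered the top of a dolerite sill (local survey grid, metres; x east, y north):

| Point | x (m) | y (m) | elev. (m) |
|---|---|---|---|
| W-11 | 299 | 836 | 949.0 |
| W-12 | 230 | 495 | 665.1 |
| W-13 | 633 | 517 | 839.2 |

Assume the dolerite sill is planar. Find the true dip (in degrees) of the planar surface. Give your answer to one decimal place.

Let the plane be z = a·x + b·y + c.
W-12−W-11: −69a − 341b = −283.9;  W-13−W-11: 334a − 319b = −109.8.
Solving gives a = 0.39088, b = 0.75346.
Gradient magnitude |∇z| = √(a² + b²) = √(0.15279 + 0.56770) = 0.84881.
True dip = arctan(0.84881) = 40.3°, dipping toward SSW (azimuth ≈ 207°).

40.3°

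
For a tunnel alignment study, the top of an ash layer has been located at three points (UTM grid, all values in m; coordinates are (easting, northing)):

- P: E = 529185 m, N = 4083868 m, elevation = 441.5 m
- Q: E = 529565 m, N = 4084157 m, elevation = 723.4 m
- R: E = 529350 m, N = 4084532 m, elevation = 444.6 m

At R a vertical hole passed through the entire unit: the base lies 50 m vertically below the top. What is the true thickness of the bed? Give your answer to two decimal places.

Let the plane be z = a·E + b·N + c.
Q−P: 380a + 289b = 281.9;  R−P: 165a + 664b = 3.1.
Solving gives a = 0.91033, b = −0.22154.
|∇z| = √(a²+b²) = 0.93690, so dip δ = arctan(0.93690) = 43.13°.
True thickness = vertical thickness × cos δ = 50 × cos 43.13° = 36.49 m.

36.49 m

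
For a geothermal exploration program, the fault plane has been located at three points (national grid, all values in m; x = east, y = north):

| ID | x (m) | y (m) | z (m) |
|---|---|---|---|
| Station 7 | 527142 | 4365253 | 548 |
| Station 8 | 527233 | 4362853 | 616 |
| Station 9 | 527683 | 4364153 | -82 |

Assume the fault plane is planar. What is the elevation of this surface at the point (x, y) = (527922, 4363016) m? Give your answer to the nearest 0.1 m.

Let the plane be z = a·x + b·y + c.
Station 8−Station 7: 91a − 2400b = 68;  Station 9−Station 7: 541a − 1100b = −630.
Solving gives a = −1.324209297, b = −0.078542936.
Then c = 548 − a·527142 − b·4365253 = 1041454.12.
At (527922, 4363016): z = −699079.2 − 342684.1 + 1041454.12 = -309.2 m.

-309.2 m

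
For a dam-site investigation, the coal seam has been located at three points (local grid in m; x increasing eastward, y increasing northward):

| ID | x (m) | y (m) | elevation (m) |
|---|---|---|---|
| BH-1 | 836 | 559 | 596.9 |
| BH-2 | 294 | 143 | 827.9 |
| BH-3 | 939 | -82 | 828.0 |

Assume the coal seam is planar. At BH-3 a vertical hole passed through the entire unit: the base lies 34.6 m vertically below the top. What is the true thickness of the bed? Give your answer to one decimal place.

32.1 m

Let the plane be z = a·x + b·y + c.
BH-2−BH-1: −542a − 416b = 231;  BH-3−BH-1: 103a − 641b = 231.1.
Solving gives a = −0.13307, b = −0.38191.
|∇z| = √(a²+b²) = 0.40443, so dip δ = arctan(0.40443) = 22.02°.
True thickness = vertical thickness × cos δ = 34.6 × cos 22.02° = 32.1 m.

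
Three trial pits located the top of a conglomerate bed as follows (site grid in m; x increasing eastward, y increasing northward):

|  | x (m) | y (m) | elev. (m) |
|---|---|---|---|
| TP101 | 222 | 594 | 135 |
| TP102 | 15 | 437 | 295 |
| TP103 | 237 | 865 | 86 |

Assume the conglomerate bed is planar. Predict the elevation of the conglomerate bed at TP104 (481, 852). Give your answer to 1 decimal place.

-74.1 m

Let the plane be z = a·x + b·y + c.
TP102−TP101: −207a − 157b = 160;  TP103−TP101: 15a + 271b = −49.
Solving gives a = −0.66367, b = −0.14408.
Then c = 135 − a·222 − b·594 = 367.92.
At (481, 852): z = −319.2 − 122.8 + 367.92 = -74.1 m.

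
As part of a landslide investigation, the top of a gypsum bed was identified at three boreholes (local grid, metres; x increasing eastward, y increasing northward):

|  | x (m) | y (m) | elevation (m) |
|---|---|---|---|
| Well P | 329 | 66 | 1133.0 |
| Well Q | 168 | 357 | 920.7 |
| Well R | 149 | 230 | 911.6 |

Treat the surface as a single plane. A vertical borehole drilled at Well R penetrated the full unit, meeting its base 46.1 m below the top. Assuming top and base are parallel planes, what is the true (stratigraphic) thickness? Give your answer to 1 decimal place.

30.3 m

Two edge vectors: Well P→Well Q = (-161, 291, -212.3), Well P→Well R = (-180, 164, -221.4).
Normal n = (Well P→Well Q) × (Well P→Well R) = (-29610.2, 2568.6, 25976).
So ∂z/∂x = −n_x/n_z = 1.13991 and ∂z/∂y = −n_y/n_z = −0.09888.
|∇z| = √(a²+b²) = 1.14419, so dip δ = arctan(1.14419) = 48.85°.
True thickness = vertical thickness × cos δ = 46.1 × cos 48.85° = 30.3 m.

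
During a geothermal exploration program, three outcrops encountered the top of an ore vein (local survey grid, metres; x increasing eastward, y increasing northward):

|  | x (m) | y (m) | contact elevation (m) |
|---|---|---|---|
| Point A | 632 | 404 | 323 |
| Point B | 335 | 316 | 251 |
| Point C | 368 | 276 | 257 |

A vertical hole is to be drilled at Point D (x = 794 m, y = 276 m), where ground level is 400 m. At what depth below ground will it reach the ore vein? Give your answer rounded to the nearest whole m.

45 m

Two edge vectors: Point A→Point B = (-297, -88, -72), Point A→Point C = (-264, -128, -66).
Normal n = (Point A→Point B) × (Point A→Point C) = (-3408, -594, 14784).
So ∂z/∂x = −n_x/n_z = 0.23052 and ∂z/∂y = −n_y/n_z = 0.04018.
Intercept c from Point A: 323 − 145.69 − 16.23 = 161.08.
At (794, 276): z_contact = 183.0 + 11.1 + 161.08 = 355.2 m.
Depth below ground = 400 − 355.2 = 45 m.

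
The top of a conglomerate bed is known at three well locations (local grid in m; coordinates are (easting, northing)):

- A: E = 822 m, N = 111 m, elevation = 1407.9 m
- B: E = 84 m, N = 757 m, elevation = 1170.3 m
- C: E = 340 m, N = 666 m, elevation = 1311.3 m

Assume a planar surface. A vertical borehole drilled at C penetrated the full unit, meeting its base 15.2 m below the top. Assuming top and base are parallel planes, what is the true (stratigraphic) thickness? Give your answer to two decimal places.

Two edge vectors: A→B = (-738, 646, -237.6), A→C = (-482, 555, -96.6).
Normal n = (A→B) × (A→C) = (69464.4, 43232.4, -98218).
So ∂z/∂E = −n_x/n_z = 0.70725 and ∂z/∂N = −n_y/n_z = 0.44017.
|∇z| = √(a²+b²) = 0.83303, so dip δ = arctan(0.83303) = 39.80°.
True thickness = vertical thickness × cos δ = 15.2 × cos 39.80° = 11.68 m.

11.68 m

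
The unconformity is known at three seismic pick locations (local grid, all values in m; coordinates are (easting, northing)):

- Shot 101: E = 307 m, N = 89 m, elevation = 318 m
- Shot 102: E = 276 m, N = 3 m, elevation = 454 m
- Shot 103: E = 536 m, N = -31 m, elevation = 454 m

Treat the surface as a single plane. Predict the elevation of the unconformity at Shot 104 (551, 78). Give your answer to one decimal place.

Two edge vectors: Shot 101→Shot 102 = (-31, -86, 136), Shot 101→Shot 103 = (229, -120, 136).
Normal n = (Shot 101→Shot 102) × (Shot 101→Shot 103) = (4624, 35360, 23414).
So ∂z/∂E = −n_x/n_z = −0.19749 and ∂z/∂N = −n_y/n_z = −1.51021.
Intercept c from Shot 101: 318 + 60.63 + 134.41 = 513.04.
At (551, 78): z = −108.8 − 117.8 + 513.04 = 286.4 m.

286.4 m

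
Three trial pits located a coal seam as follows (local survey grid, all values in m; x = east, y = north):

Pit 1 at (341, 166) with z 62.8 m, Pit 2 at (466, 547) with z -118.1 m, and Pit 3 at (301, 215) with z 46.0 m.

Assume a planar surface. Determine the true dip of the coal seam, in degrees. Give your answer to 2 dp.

Two edge vectors: Pit 1→Pit 2 = (125, 381, -180.9), Pit 1→Pit 3 = (-40, 49, -16.8).
Normal n = (Pit 1→Pit 2) × (Pit 1→Pit 3) = (2463.3, 9336, 21365).
So ∂z/∂x = −n_x/n_z = −0.11530 and ∂z/∂y = −n_y/n_z = −0.43698.
Gradient magnitude |∇z| = √(a² + b²) = √(0.01329 + 0.19095) = 0.45193.
True dip = arctan(0.45193) = 24.32°, dipping toward NNE (azimuth ≈ 015°).

24.32°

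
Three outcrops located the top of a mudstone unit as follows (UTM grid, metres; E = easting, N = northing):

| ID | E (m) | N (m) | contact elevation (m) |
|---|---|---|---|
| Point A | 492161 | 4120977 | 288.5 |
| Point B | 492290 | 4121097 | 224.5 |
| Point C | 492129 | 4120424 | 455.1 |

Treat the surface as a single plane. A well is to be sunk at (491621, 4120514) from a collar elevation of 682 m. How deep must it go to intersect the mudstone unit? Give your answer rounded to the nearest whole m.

Let the plane be z = a·E + b·N + c.
Point B−Point A: 129a + 120b = −64;  Point C−Point A: −32a − 553b = 166.6.
Solving gives a = −0.22815829, b = −0.28806317.
Then c = 288.5 − a·492161 − b·4120977 = 1299680.82.
At (491621, 4120514): z_contact = −112167.4 − 1186968.3 + 1299680.82 = 545.1 m.
Depth below ground = 682 − 545.1 = 137 m.

137 m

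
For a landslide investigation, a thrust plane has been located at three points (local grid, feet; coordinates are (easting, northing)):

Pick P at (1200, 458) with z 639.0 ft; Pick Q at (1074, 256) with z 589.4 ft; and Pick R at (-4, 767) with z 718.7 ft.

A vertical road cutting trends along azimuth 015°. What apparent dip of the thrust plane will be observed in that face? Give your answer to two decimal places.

13.39°

Two edge vectors: Pick P→Pick Q = (-126, -202, -49.6), Pick P→Pick R = (-1204, 309, 79.7).
Normal n = (Pick P→Pick Q) × (Pick P→Pick R) = (-773, 69760.6, -282142).
So ∂z/∂E = −n_x/n_z = −0.00274 and ∂z/∂N = −n_y/n_z = 0.24725.
Unit vector along 015° is (sin 15°, cos 15°) = (0.2588, 0.9659).
Slope in that direction = a·(0.2588) + b·(0.9659) = 0.23812.
Apparent dip = arctan|0.23812| = 13.39° (true dip is 13.9°, so apparent ≤ true as expected).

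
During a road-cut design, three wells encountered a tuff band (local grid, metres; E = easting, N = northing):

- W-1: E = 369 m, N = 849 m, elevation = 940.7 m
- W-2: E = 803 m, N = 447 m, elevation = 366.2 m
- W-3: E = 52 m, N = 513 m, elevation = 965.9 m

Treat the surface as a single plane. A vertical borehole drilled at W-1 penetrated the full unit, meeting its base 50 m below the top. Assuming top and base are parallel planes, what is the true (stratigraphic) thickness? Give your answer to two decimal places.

35.85 m

Two edge vectors: W-1→W-2 = (434, -402, -574.5), W-1→W-3 = (-317, -336, 25.2).
Normal n = (W-1→W-2) × (W-1→W-3) = (-203162.4, 171179.7, -273258).
So ∂z/∂E = −n_x/n_z = −0.74348 and ∂z/∂N = −n_y/n_z = 0.62644.
|∇z| = √(a²+b²) = 0.97221, so dip δ = arctan(0.97221) = 44.19°.
True thickness = vertical thickness × cos δ = 50 × cos 44.19° = 35.85 m.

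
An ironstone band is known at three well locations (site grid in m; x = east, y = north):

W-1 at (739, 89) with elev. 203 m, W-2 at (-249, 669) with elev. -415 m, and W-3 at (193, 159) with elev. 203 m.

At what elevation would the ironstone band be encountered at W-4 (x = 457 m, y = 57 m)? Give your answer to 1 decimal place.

Let the plane be z = a·x + b·y + c.
W-2−W-1: −988a + 580b = −618;  W-3−W-1: −546a + 70b = 0.
Solving gives a = −0.17477, b = −1.36324.
Then c = 203 − a·739 − b·89 = 453.49.
At (457, 57): z = −79.9 − 77.7 + 453.49 = 295.9 m.

295.9 m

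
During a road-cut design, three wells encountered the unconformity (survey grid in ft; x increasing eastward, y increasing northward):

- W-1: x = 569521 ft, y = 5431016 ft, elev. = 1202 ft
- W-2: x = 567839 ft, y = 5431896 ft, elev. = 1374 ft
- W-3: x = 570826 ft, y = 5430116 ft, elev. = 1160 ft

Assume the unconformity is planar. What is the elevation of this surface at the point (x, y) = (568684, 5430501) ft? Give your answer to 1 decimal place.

1688.7 ft

Let the plane be z = a·x + b·y + c.
W-2−W-1: −1682a + 880b = 172;  W-3−W-1: 1305a − 900b = −42.
Solving gives a = −0.322495895, b = −0.420952381.
Then c = 1202 − a·569521 − b·5431016 = 2471069.30.
At (568684, 5430501): z = −183398.3 − 2285982.3 + 2471069.30 = 1688.7 ft.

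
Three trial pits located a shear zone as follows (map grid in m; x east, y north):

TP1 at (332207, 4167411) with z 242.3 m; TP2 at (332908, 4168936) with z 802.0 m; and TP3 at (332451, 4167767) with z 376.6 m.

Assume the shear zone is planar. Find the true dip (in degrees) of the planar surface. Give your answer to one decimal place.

19.2°

Let the plane be z = a·x + b·y + c.
TP2−TP1: 701a + 1525b = 559.7;  TP3−TP1: 244a + 356b = 134.3.
Solving gives a = 0.04532, b = 0.34618.
Gradient magnitude |∇z| = √(a² + b²) = √(0.00205 + 0.11984) = 0.34914.
True dip = arctan(0.34914) = 19.2°, dipping toward S (azimuth ≈ 187°).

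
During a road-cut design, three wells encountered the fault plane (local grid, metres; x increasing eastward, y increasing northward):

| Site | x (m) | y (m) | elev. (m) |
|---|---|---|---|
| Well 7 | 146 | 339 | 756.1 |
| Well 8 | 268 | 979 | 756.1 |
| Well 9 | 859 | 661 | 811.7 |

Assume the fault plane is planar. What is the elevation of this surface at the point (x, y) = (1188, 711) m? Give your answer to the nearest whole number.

839 m

Let the plane be z = a·x + b·y + c.
Well 8−Well 7: 122a + 640b = 0;  Well 9−Well 7: 713a + 322b = 55.6.
Solving gives a = 0.08533, b = −0.01627.
Then c = 756.1 − a·146 − b·339 = 749.16.
At (1188, 711): z = 101.4 − 11.6 + 749.16 = 839.0 m.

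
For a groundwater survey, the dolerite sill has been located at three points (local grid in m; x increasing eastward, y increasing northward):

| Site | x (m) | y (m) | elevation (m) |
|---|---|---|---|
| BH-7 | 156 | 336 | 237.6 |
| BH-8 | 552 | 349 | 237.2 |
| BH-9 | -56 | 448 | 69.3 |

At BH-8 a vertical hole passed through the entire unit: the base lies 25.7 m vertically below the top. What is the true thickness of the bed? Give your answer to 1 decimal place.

Two edge vectors: BH-7→BH-8 = (396, 13, -0.4), BH-7→BH-9 = (-212, 112, -168.3).
Normal n = (BH-7→BH-8) × (BH-7→BH-9) = (-2143.1, 66731.6, 47108).
So ∂z/∂x = −n_x/n_z = 0.04549 and ∂z/∂y = −n_y/n_z = −1.41657.
|∇z| = √(a²+b²) = 1.41730, so dip δ = arctan(1.41730) = 54.79°.
True thickness = vertical thickness × cos δ = 25.7 × cos 54.79° = 14.8 m.

14.8 m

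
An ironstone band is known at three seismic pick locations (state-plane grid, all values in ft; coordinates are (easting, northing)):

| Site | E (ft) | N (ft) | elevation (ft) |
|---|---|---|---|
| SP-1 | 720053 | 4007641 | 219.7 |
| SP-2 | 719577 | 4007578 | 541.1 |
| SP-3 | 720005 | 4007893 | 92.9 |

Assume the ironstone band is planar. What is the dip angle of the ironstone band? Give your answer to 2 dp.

40.55°

Two edge vectors: SP-1→SP-2 = (-476, -63, 321.4), SP-1→SP-3 = (-48, 252, -126.8).
Normal n = (SP-1→SP-2) × (SP-1→SP-3) = (-73004.4, -75784, -122976).
So ∂z/∂E = −n_x/n_z = −0.59365 and ∂z/∂N = −n_y/n_z = −0.61625.
Gradient magnitude |∇z| = √(a² + b²) = √(0.35242 + 0.37976) = 0.85568.
True dip = arctan(0.85568) = 40.55°, dipping toward NE (azimuth ≈ 044°).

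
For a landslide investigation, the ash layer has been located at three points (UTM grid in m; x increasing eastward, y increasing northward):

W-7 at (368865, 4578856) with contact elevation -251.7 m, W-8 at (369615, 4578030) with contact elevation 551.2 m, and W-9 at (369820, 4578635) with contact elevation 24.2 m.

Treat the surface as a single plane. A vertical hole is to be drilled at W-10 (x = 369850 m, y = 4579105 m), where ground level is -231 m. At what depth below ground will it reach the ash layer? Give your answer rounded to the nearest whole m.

165 m

Two edge vectors: W-7→W-8 = (750, -826, 802.9), W-7→W-9 = (955, -221, 275.9).
Normal n = (W-7→W-8) × (W-7→W-9) = (-50452.5, 559844.5, 623080).
So ∂z/∂x = −n_x/n_z = 0.08097275 and ∂z/∂y = −n_y/n_z = −0.89851143.
Intercept c from W-7: -251.7 − 29868.01 + 4114154.44 = 4084034.73.
At (369850, 4579105): z_contact = 29947.8 − 4114378.2 + 4084034.73 = -395.7 m.
Depth below ground = -231 − (-395.7) = 165 m.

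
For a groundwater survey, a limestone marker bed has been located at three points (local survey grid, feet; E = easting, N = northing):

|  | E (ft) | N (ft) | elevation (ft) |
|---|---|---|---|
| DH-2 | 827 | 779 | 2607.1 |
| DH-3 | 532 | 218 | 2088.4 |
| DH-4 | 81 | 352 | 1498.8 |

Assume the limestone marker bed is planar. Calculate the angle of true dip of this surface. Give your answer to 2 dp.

Let the plane be z = a·E + b·N + c.
DH-3−DH-2: −295a − 561b = −518.7;  DH-4−DH-2: −746a − 427b = −1108.3.
Solving gives a = 1.36826, b = 0.20511.
Gradient magnitude |∇z| = √(a² + b²) = √(1.87213 + 0.04207) = 1.38354.
True dip = arctan(1.38354) = 54.14°, dipping toward W (azimuth ≈ 261°).

54.14°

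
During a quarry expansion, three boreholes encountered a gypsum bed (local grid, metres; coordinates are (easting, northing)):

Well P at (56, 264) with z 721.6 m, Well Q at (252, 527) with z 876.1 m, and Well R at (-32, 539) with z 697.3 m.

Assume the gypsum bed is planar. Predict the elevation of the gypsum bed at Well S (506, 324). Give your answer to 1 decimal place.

Two edge vectors: Well P→Well Q = (196, 263, 154.5), Well P→Well R = (-88, 275, -24.3).
Normal n = (Well P→Well Q) × (Well P→Well R) = (-48878.4, -8833.2, 77044).
So ∂z/∂E = −n_x/n_z = 0.63442 and ∂z/∂N = −n_y/n_z = 0.11465.
Intercept c from Well P: 721.6 − 35.53 − 30.27 = 655.80.
At (506, 324): z = 321.0 + 37.1 + 655.80 = 1014.0 m.

1014.0 m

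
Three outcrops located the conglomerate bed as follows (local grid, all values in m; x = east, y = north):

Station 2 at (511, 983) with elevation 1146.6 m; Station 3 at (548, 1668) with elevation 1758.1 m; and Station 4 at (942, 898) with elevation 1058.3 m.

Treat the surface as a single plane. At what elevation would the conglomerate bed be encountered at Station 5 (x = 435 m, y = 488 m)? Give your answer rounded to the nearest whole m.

Let the plane be z = a·x + b·y + c.
Station 3−Station 2: 37a + 685b = 611.5;  Station 4−Station 2: 431a − 85b = −88.3.
Solving gives a = −0.02851, b = 0.89424.
Then c = 1146.6 − a·511 − b·983 = 282.13.
At (435, 488): z = −12.4 + 436.4 + 282.13 = 706.1 m.

706 m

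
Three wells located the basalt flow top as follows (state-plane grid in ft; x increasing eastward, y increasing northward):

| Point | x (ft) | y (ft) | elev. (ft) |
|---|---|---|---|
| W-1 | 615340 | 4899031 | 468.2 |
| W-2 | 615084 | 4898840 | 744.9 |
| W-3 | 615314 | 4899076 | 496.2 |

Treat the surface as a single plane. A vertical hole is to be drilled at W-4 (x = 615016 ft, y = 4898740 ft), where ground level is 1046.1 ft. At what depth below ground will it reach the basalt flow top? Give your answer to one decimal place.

Two edge vectors: W-1→W-2 = (-256, -191, 276.7), W-1→W-3 = (-26, 45, 28).
Normal n = (W-1→W-2) × (W-1→W-3) = (-17799.5, -26.2, -16486).
So ∂z/∂x = −n_x/n_z = −1.079673663 and ∂z/∂y = −n_y/n_z = −0.001589227.
Intercept c from W-1: 468.2 + 664366.39 + 7785.67 = 672620.26.
At (615016, 4898740): z_contact = −664016.58 − 7785.21 + 672620.26 = 818.48 ft.
Depth below ground = 1046.1 − 818.48 = 227.6 ft.

227.6 ft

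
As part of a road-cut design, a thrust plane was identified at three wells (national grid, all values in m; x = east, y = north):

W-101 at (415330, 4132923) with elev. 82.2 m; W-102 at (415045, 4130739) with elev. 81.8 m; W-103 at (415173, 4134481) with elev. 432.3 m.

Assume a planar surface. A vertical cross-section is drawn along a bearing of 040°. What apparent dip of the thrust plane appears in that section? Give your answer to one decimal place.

27.8°

Let the plane be z = a·x + b·y + c.
W-102−W-101: −285a − 2184b = −0.4;  W-103−W-101: −157a + 1558b = 350.1.
Solving gives a = −0.97087, b = 0.12688.
Unit vector along 040° is (sin 40°, cos 40°) = (0.6428, 0.7660).
Slope in that direction = a·(0.6428) + b·(0.7660) = −0.52687.
Apparent dip = arctan|0.52687| = 27.8° (true dip is 44.4°, so apparent ≤ true as expected).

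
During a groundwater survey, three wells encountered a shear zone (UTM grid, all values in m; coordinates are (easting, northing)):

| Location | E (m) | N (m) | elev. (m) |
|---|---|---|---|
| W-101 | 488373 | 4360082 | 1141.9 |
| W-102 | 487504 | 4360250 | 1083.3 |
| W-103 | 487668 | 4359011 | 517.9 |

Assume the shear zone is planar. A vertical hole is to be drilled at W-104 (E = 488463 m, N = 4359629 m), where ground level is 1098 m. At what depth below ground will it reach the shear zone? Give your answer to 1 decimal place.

158.0 m

Two edge vectors: W-101→W-102 = (-869, 168, -58.6), W-101→W-103 = (-705, -1071, -624).
Normal n = (W-101→W-102) × (W-101→W-103) = (-167592.6, -500943, 1049139).
So ∂z/∂E = −n_x/n_z = 0.159742989 and ∂z/∂N = −n_y/n_z = 0.477480105.
Intercept c from W-101: 1141.9 − 78014.16 − 2081852.41 = −2158724.67.
At (488463, 4359629): z_contact = 78028.54 + 2081636.11 − 2158724.67 = 939.98 m.
Depth below ground = 1098 − 939.98 = 158.0 m.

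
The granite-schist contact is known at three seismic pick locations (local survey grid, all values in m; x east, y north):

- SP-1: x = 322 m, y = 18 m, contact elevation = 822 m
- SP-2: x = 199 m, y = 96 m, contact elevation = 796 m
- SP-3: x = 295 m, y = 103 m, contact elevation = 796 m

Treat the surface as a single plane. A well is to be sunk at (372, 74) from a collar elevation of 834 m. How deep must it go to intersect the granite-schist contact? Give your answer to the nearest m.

Two edge vectors: SP-1→SP-2 = (-123, 78, -26), SP-1→SP-3 = (-27, 85, -26).
Normal n = (SP-1→SP-2) × (SP-1→SP-3) = (182, -2496, -8349).
So ∂z/∂x = −n_x/n_z = 0.02180 and ∂z/∂y = −n_y/n_z = −0.29896.
Intercept c from SP-1: 822 − 7.02 + 5.38 = 820.36.
At (372, 74): z_contact = 8.1 − 22.1 + 820.36 = 806.3 m.
Depth below ground = 834 − 806.3 = 28 m.

28 m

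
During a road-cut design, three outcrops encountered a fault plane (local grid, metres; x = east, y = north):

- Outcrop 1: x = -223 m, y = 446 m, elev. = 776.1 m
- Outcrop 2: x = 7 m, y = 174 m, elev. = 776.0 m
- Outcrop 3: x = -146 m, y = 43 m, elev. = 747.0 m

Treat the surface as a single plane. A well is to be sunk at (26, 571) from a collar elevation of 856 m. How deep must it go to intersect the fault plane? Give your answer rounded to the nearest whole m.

41 m

Let the plane be z = a·x + b·y + c.
Outcrop 2−Outcrop 1: 230a − 272b = −0.1;  Outcrop 3−Outcrop 1: 77a − 403b = −29.1.
Solving gives a = 0.10976, b = 0.09318.
Then c = 776.1 − a·-223 − b·446 = 759.02.
At (26, 571): z_contact = 2.9 + 53.2 + 759.02 = 815.1 m.
Depth below ground = 856 − 815.1 = 41 m.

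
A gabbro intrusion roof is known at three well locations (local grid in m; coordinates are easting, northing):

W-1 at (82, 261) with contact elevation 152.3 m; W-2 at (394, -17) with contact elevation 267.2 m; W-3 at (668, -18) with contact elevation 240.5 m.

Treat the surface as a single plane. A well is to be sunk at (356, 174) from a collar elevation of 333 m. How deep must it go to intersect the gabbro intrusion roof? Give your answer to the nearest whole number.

Let the plane be z = a·easting + b·northing + c.
W-2−W-1: 312a − 278b = 114.9;  W-3−W-1: 586a − 279b = 88.2.
Solving gives a = −0.09936, b = −0.52482.
Then c = 152.3 − a·82 − b·261 = 297.43.
At (356, 174): z_contact = −35.4 − 91.3 + 297.43 = 170.7 m.
Depth below ground = 333 − 170.7 = 162 m.

162 m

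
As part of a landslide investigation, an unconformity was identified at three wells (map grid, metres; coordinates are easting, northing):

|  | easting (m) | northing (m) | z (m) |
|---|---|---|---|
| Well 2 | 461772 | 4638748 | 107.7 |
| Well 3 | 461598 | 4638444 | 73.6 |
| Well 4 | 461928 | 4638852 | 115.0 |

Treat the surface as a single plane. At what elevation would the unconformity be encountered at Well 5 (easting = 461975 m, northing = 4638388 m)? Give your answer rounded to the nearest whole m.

49 m

Two edge vectors: Well 2→Well 3 = (-174, -304, -34.1), Well 2→Well 4 = (156, 104, 7.3).
Normal n = (Well 2→Well 3) × (Well 2→Well 4) = (1327.2, -4049.4, 29328).
So ∂z/∂easting = −n_x/n_z = −0.04525368 and ∂z/∂northing = −n_y/n_z = 0.13807283.
Intercept c from Well 2: 107.7 + 20896.88 − 640485.07 = −619480.49.
At (461975, 4638388): z = −20906.1 + 640435.4 − 619480.49 = 48.8 m.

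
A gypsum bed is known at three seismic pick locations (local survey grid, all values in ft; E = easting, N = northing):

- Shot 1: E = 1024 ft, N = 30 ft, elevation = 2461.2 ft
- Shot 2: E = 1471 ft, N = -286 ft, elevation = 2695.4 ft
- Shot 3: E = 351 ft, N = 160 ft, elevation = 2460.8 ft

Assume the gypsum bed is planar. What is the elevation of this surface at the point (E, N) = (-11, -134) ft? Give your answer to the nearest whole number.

Two edge vectors: Shot 1→Shot 2 = (447, -316, 234.2), Shot 1→Shot 3 = (-673, 130, -0.4).
Normal n = (Shot 1→Shot 2) × (Shot 1→Shot 3) = (-30319.6, -157437.8, -154558).
So ∂z/∂E = −n_x/n_z = −0.19617 and ∂z/∂N = −n_y/n_z = −1.01863.
Intercept c from Shot 1: 2461.2 + 200.88 + 30.56 = 2692.64.
At (-11, -134): z = 2.2 + 136.5 + 2692.64 = 2831.3 ft.

2831 ft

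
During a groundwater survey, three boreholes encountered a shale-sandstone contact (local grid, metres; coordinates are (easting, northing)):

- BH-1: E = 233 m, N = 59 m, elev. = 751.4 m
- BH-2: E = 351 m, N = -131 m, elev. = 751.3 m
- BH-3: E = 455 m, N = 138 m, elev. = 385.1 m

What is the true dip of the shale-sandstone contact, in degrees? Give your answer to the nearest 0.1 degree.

Two edge vectors: BH-1→BH-2 = (118, -190, -0.1), BH-1→BH-3 = (222, 79, -366.3).
Normal n = (BH-1→BH-2) × (BH-1→BH-3) = (69604.9, 43201.2, 51502).
So ∂z/∂E = −n_x/n_z = −1.35150 and ∂z/∂N = −n_y/n_z = −0.83883.
Gradient magnitude |∇z| = √(a² + b²) = √(1.82655 + 0.70363) = 1.59065.
True dip = arctan(1.59065) = 57.8°, dipping toward ENE (azimuth ≈ 058°).

57.8°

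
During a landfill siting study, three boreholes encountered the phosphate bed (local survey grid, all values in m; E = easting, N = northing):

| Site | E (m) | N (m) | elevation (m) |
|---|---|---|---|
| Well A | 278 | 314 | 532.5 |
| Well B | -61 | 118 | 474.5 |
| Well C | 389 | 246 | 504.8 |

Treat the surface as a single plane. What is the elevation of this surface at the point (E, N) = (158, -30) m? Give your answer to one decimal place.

Let the plane be z = a·E + b·N + c.
Well B−Well A: −339a − 196b = −58;  Well C−Well A: 111a − 68b = −27.7.
Solving gives a = −0.03315, b = 0.35325.
Then c = 532.5 − a·278 − b·314 = 430.79.
At (158, -30): z = −5.2 − 10.6 + 430.79 = 415.0 m.

415.0 m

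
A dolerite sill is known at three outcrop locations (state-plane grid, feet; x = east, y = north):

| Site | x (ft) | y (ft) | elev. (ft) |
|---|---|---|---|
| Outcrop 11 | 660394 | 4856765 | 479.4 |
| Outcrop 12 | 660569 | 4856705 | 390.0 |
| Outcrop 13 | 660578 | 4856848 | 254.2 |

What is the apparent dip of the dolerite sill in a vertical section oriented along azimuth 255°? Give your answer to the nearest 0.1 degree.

45.7°

Two edge vectors: Outcrop 11→Outcrop 12 = (175, -60, -89.4), Outcrop 11→Outcrop 13 = (184, 83, -225.2).
Normal n = (Outcrop 11→Outcrop 12) × (Outcrop 11→Outcrop 13) = (20932.2, 22960.4, 25565).
So ∂z/∂x = −n_x/n_z = −0.81878 and ∂z/∂y = −n_y/n_z = −0.89812.
Unit vector along 255° is (sin 255°, cos 255°) = (-0.9659, -0.2588).
Slope in that direction = a·(-0.9659) + b·(-0.2588) = 1.02333.
Apparent dip = arctan|1.02333| = 45.7° (true dip is 50.6°, so apparent ≤ true as expected).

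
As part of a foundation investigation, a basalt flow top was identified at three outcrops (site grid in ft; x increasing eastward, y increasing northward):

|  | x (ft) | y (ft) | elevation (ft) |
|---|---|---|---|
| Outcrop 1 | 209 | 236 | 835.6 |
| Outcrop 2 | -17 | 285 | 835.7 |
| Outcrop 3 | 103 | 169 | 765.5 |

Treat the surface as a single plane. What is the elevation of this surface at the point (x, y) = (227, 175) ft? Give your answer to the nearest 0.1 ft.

791.1 ft

Let the plane be z = a·x + b·y + c.
Outcrop 2−Outcrop 1: −226a + 49b = 0.1;  Outcrop 3−Outcrop 1: −106a − 67b = −70.1.
Solving gives a = 0.16858, b = 0.77956.
Then c = 835.6 − a·209 − b·236 = 616.39.
At (227, 175): z = 38.3 + 136.4 + 616.39 = 791.1 ft.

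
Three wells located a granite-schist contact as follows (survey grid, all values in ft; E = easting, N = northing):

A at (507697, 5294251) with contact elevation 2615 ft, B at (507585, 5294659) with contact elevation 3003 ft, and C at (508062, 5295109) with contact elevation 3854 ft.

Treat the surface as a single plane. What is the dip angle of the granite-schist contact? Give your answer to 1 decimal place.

Let the plane be z = a·E + b·N + c.
B−A: −112a + 408b = 388;  C−A: 365a + 858b = 1239.
Solving gives a = 0.70448, b = 1.14437.
Gradient magnitude |∇z| = √(a² + b²) = √(0.49629 + 1.30957) = 1.34382.
True dip = arctan(1.34382) = 53.3°, dipping toward SSW (azimuth ≈ 212°).

53.3°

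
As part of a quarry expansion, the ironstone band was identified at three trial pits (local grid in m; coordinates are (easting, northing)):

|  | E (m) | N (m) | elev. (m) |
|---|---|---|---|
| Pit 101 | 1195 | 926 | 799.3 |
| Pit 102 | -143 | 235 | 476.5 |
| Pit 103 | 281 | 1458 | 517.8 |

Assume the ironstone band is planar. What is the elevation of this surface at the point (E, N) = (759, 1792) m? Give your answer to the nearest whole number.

Let the plane be z = a·E + b·N + c.
Pit 102−Pit 101: −1338a − 691b = −322.8;  Pit 103−Pit 101: −914a + 532b = −281.5.
Solving gives a = 0.27263, b = −0.06075.
Then c = 799.3 − a·1195 − b·926 = 529.76.
At (759, 1792): z = 206.9 − 108.9 + 529.76 = 627.8 m.

628 m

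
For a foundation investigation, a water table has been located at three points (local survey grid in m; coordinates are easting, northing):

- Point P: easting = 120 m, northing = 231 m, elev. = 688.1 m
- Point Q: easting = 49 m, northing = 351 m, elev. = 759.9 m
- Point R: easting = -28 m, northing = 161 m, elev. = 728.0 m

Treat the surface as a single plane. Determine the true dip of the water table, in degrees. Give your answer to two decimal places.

Let the plane be z = a·easting + b·northing + c.
Point Q−Point P: −71a + 120b = 71.8;  Point R−Point P: −148a − 70b = 39.9.
Solving gives a = −0.43176, b = 0.34287.
Gradient magnitude |∇z| = √(a² + b²) = √(0.18642 + 0.11756) = 0.55135.
True dip = arctan(0.55135) = 28.87°, dipping toward SE (azimuth ≈ 128°).

28.87°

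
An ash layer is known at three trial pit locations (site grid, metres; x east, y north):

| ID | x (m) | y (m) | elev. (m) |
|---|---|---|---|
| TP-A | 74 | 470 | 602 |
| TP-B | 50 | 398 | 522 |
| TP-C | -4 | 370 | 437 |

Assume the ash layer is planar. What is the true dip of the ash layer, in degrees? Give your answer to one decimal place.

54.4°

Two edge vectors: TP-A→TP-B = (-24, -72, -80), TP-A→TP-C = (-78, -100, -165).
Normal n = (TP-A→TP-B) × (TP-A→TP-C) = (3880, 2280, -3216).
So ∂z/∂x = −n_x/n_z = 1.20647 and ∂z/∂y = −n_y/n_z = 0.70896.
Gradient magnitude |∇z| = √(a² + b²) = √(1.45556 + 0.50262) = 1.39935.
True dip = arctan(1.39935) = 54.4°, dipping toward WSW (azimuth ≈ 240°).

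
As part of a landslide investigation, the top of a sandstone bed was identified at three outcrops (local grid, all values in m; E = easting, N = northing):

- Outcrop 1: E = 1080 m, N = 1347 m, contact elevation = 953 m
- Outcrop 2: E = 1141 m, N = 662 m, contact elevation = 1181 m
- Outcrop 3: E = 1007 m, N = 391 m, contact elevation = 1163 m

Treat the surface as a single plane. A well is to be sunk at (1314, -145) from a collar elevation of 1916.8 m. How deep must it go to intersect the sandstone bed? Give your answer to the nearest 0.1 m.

Let the plane be z = a·E + b·N + c.
Outcrop 2−Outcrop 1: 61a − 685b = 228;  Outcrop 3−Outcrop 1: −73a − 956b = 210.
Solving gives a = 0.684244, b = −0.271914.
Then c = 953 − a·1080 − b·1347 = 580.28.
At (1314, -145): z_contact = 899.10 + 39.43 + 580.28 = 1518.81 m.
Depth below ground = 1916.8 − 1518.81 = 398.0 m.

398.0 m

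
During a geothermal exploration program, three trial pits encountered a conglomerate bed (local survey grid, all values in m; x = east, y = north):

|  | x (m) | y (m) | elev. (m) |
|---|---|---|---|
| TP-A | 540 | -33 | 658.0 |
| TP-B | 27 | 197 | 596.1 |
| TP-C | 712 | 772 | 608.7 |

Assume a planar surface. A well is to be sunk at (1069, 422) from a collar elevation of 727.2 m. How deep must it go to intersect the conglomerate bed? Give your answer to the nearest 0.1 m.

Two edge vectors: TP-A→TP-B = (-513, 230, -61.9), TP-A→TP-C = (172, 805, -49.3).
Normal n = (TP-A→TP-B) × (TP-A→TP-C) = (38490.5, -35937.7, -452525).
So ∂z/∂x = −n_x/n_z = 0.085057 and ∂z/∂y = −n_y/n_z = −0.079416.
Intercept c from TP-A: 658 − 45.93 − 2.62 = 609.45.
At (1069, 422): z_contact = 90.93 − 33.51 + 609.45 = 666.86 m.
Depth below ground = 727.2 − 666.86 = 60.3 m.

60.3 m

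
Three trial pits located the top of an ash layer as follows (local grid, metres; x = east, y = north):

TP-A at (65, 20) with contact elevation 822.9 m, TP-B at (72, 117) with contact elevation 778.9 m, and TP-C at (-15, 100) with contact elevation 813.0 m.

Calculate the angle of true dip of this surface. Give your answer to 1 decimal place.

Two edge vectors: TP-A→TP-B = (7, 97, -44), TP-A→TP-C = (-80, 80, -9.9).
Normal n = (TP-A→TP-B) × (TP-A→TP-C) = (2559.7, 3589.3, 8320).
So ∂z/∂x = −n_x/n_z = −0.30766 and ∂z/∂y = −n_y/n_z = −0.43141.
Gradient magnitude |∇z| = √(a² + b²) = √(0.09465 + 0.18611) = 0.52987.
True dip = arctan(0.52987) = 27.9°, dipping toward NE (azimuth ≈ 035°).

27.9°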